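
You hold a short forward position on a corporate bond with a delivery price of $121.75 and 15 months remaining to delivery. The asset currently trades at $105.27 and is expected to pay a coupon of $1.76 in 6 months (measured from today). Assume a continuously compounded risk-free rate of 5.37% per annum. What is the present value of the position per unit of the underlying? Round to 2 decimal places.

PV(remaining coupons) I = 1.76·e^(−0.0537·6/12) = 1.7134
Current forward F = (S − I)·e^(rT) = (105.27 − 1.7134)·e^(0.0537·15/12) = 103.5566 × 1.069429 = 110.7464
Value (long) = (F − K)·e^(−rT) = (110.7464 − 121.75) × 0.935078 = -10.2892
Short position value = −(long value) = $10.29

$10.29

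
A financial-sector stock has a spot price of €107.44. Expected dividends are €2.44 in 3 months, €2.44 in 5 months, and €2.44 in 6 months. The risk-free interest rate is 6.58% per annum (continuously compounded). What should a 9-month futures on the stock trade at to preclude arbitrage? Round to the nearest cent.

€105.38

PV(dividends) I = 2.44·e^(−0.0658·3/12) + 2.44·e^(−0.0658·5/12) + 2.44·e^(−0.0658·6/12)
I = 2.4002 + 2.3740 + 2.3610 = 7.1352
F = (S − I)·e^(rT) = (107.44 − 7.1352) · e^(0.0658·9/12)
= 100.3048 · e^0.049350 = 100.3048 × 1.050588 = €105.38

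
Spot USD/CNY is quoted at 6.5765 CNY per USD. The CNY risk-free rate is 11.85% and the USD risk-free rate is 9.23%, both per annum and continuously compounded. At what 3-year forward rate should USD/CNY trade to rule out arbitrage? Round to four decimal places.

F = S·e^((r_CNY − r_USD)T) = 6.5765 · e^((0.1185 − 0.0923) × 3)
= 6.5765 · e^0.078600 = 6.5765 × 1.081772
F = 7.1143 CNY per USD

7.1143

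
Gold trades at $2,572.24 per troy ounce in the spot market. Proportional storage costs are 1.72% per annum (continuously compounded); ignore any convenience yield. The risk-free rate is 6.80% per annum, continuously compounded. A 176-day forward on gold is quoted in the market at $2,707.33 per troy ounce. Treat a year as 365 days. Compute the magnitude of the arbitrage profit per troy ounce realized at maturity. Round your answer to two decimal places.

Fair forward: F* = S·e^(carry·T), with carry = (r + u) = 0.0680 + 0.0172 = 0.0852
F* = 2572.24 · e^(0.0852 × 176/365) = 2572.24 · e^0.04108274 = 2572.24 × 1.04193831 = $2680.1154
Market $2707.33 > fair $2680.1154: forward overpriced → cash-and-carry (buy spot, short the forward).
At maturity, profit = |F_mkt − F*| = |2707.33 − 2680.1154| = $27.21 per troy ounce

$27.21 per troy ounce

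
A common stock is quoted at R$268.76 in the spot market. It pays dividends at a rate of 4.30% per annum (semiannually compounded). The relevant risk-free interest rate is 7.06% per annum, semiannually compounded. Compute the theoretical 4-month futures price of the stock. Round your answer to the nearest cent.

F = S · (1+r/2)^(2T) / (1+q/2)^(2T)
= 268.76 × 1.023397 / 1.014282 = 268.76 × 1.008987
F = R$271.18

R$271.18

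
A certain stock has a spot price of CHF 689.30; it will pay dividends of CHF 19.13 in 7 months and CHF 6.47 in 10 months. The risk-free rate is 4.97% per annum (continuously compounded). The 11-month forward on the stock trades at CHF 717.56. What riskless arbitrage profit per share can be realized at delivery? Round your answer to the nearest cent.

PV(dividends) I = 19.13·e^(−0.0497·7/12) + 6.47·e^(−0.0497·10/12) = 24.7909
Fair forward F* = (S − I)·e^(rT) = (689.30 − 24.7909)·e^0.045558 = 664.5091 × 1.046612 = 695.4832
Market CHF 717.56 > fair 695.4832: forward overpriced → cash-and-carry (borrow at r, buy the stock and collect the dividends, short the forward).
Profit at T = |F_mkt − F*| = |717.56 − 695.4832| = CHF 22.08 per share

CHF 22.08 per share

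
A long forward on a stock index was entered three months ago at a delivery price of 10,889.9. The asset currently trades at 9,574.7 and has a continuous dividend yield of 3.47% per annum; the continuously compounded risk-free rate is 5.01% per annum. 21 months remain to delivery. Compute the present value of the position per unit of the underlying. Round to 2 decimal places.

Current fair forward for the remaining 21 months: F = S·e^((r − q)·T), (r − q) = 0.0501 − 0.0347 = 0.0154
F = 9574.7 · e^(0.0154 × 21/12) = 9574.7 × 1.02731644 = 9836.2467
Value of long forward = (F − K)·e^(−rT) = (9836.2467 − 10889.9) · e^(−0.0501·21/12)
= -1053.6533 × 0.91605855 = -965.21

-965.21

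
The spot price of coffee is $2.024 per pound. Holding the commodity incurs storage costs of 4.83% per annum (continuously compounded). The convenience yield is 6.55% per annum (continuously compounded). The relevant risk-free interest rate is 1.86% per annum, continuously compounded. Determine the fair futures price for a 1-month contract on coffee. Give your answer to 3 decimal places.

$2.024 per pound

Net carry = r + u − y = 0.0186 + 0.0483 − 0.0655 = 0.0014
F = S·e^((r+u−y)T) = 2.024 · e^(0.0014 × 1/12) = 2.024 · e^0.000117
= 2.024 × 1.000117 = $2.024 per pound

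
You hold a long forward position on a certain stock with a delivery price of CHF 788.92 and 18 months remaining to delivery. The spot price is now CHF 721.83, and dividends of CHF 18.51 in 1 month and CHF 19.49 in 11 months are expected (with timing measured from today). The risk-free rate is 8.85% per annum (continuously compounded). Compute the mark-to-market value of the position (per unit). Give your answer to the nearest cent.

-CHF 5.36

PV(remaining dividends) I = 18.51·e^(−0.0885·1/12) + 19.49·e^(−0.0885·11/12) = 36.3453
Current forward F = (S − I)·e^(rT) = (721.83 − 36.3453)·e^(0.0885·18/12) = 685.4847 × 1.141964 = 782.7988
Value (long) = (F − K)·e^(−rT) = (782.7988 − 788.92) × 0.875684 = -5.3602
Value = -CHF 5.36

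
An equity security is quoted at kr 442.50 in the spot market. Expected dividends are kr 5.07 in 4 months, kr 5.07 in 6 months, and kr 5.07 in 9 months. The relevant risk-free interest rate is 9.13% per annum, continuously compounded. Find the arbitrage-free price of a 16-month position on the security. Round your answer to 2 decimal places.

kr 483.41

PV(dividends) I = 5.07·e^(−0.0913·4/12) + 5.07·e^(−0.0913·6/12) + 5.07·e^(−0.0913·9/12)
I = 4.9180 + 4.8438 + 4.7345 = 14.4963
F = (S − I)·e^(rT) = (442.50 − 14.4963) · e^(0.0913·16/12)
= 428.0037 · e^0.121733 = 428.0037 × 1.129452 = kr 483.41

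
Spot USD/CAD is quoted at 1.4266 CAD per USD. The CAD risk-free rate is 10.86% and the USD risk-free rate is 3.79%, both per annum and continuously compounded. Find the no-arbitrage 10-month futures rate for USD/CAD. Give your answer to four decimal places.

F = S·e^((r_CAD − r_USD)T) = 1.4266 · e^((0.1086 − 0.0379) × 10/12)
= 1.4266 · e^0.058917 = 1.4266 × 1.060687
F = 1.5132 CAD per USD

1.5132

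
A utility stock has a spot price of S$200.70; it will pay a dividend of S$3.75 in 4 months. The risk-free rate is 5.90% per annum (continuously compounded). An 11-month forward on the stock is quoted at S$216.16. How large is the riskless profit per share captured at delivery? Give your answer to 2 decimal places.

S$8.19 per share

PV(dividends) I = 3.75·e^(−0.0590·4/12) = 3.6770
Fair forward F* = (S − I)·e^(rT) = (200.70 − 3.6770)·e^0.054083 = 197.0230 × 1.055572 = 207.9720
Market S$216.16 > fair 207.9720: forward overpriced → cash-and-carry (borrow at r, buy the stock and collect the dividends, short the forward).
Profit at T = |F_mkt − F*| = |216.16 − 207.9720| = S$8.19 per share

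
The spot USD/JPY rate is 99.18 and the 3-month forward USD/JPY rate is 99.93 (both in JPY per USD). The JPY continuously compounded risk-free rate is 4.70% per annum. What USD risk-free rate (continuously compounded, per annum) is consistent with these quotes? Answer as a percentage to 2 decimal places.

F = S·e^((r_JPY − r_USD)T) ⇒ r_USD = r_JPY − ln(F/S)/T
ln(99.93/99.18) = 0.007534; /(3/12) = 0.030136
r_USD = 0.0470 − 0.030136 = 0.016864
r_USD = 1.69%

1.69%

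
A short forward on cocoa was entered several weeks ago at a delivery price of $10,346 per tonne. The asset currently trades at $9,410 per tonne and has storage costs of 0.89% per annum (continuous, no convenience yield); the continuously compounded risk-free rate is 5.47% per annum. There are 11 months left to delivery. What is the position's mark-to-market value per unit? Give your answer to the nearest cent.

Current fair forward for the remaining 11 months: F = S·e^((r + u)·T), (r + u) = 0.0547 + 0.0089 = 0.0636
F = 9410 · e^(0.0636 × 11/12) = 9410 × 1.06003296 = 9974.9102
Value of long forward = (F − K)·e^(−rT) = (9974.9102 − 10346) · e^(−0.0547·11/12)
= -371.0898 × 0.95109468 = -352.94
Short position value = −(long value) = $352.94

$352.94 per tonne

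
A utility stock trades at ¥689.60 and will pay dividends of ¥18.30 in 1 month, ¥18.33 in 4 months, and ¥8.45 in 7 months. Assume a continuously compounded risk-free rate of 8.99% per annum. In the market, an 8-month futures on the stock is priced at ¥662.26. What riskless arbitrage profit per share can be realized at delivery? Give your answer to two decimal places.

PV(dividends) I = 18.30·e^(−0.0899·1/12) + 18.33·e^(−0.0899·4/12) + 8.45·e^(−0.0899·7/12) = 43.9706
Fair futures F* = (S − I)·e^(rT) = (689.60 − 43.9706)·e^0.059933 = 645.6294 × 1.061765 = 685.5067
Market ¥662.26 < fair 685.5067: forward underpriced → reverse cash-and-carry (short the stock, invest proceeds at r, pay the dividends, go long the forward).
Profit at T = |F_mkt − F*| = |662.26 − 685.5067| = ¥23.25 per share

¥23.25 per share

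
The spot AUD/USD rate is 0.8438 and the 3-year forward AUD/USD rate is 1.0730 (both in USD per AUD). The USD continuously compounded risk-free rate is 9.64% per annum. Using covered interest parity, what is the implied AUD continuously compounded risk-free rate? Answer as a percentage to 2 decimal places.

1.63%

F = S·e^((r_USD − r_AUD)T) ⇒ r_AUD = r_USD − ln(F/S)/T
ln(1.0730/0.8438) = 0.240298; /(3) = 0.080099
r_AUD = 0.0964 − 0.080099 = 0.016301
r_AUD = 1.63%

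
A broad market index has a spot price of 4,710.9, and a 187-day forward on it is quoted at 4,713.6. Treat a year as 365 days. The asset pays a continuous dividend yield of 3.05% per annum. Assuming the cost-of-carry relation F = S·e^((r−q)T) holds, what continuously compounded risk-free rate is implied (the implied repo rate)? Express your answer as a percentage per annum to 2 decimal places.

From F = S·e^((r−q)T): (r − q) = ln(F/S)/T
ln(4713.6/4710.9) = ln(1.000573) = 0.000573
(r − q) = 0.000573 / (187/365) = 0.001118
r = ln(F/S)/T + q = 0.001118 + 0.0305 = 0.031618
r = 3.16%

3.16%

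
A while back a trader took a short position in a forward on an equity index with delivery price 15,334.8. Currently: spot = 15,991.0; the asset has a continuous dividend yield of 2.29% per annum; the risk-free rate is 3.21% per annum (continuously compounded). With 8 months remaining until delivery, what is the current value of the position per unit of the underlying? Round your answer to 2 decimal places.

Current fair forward for the remaining 8 months: F = S·e^((r − q)·T), (r − q) = 0.0321 − 0.0229 = 0.0092
F = 15991.0 · e^(0.0092 × 8/12) = 15991.0 × 1.00615218 = 16089.3795
Value of long forward = (F − K)·e^(−rT) = (16089.3795 − 15334.8) · e^(−0.0321·8/12)
= 754.5795 × 0.97882736 = 738.60
Short position value = −(long value) = -738.60

-738.60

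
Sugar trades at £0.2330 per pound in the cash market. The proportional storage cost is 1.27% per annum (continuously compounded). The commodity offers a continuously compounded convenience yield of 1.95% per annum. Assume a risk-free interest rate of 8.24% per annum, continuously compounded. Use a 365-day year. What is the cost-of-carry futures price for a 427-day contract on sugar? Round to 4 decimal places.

Net carry = r + u − y = 0.0824 + 0.0127 − 0.0195 = 0.0756
F = S·e^((r+u−y)T) = 0.2330 · e^(0.0756 × 427/365) = 0.2330 · e^0.088442
= 0.2330 × 1.092471 = £0.2545 per pound

£0.2545 per pound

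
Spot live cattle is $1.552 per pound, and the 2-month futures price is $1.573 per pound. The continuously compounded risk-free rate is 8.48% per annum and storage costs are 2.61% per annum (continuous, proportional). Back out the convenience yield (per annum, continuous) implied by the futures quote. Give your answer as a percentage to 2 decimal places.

3.03%

F = S·e^((r+u−y)T) ⇒ (r+u−y) = ln(F/S)/T
ln(1.573/1.552) = 0.013440; /T ⇒ 0.080640
y = r + u − ln(F/S)/T = 0.0848 + 0.0261 − 0.080640 = 0.030260
y = 3.03%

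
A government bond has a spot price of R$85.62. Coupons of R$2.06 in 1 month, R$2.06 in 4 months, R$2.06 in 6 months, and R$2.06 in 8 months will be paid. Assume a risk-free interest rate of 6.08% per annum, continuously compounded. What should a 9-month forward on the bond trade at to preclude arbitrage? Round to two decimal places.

PV(coupons) I = 2.06·e^(−0.0608·1/12) + 2.06·e^(−0.0608·4/12) + 2.06·e^(−0.0608·6/12) + 2.06·e^(−0.0608·8/12)
I = 2.0496 + 2.0187 + 1.9983 + 1.9782 = 8.0448
F = (S − I)·e^(rT) = (85.62 − 8.0448) · e^(0.0608·9/12)
= 77.5752 · e^0.045600 = 77.5752 × 1.046656 = R$81.19

R$81.19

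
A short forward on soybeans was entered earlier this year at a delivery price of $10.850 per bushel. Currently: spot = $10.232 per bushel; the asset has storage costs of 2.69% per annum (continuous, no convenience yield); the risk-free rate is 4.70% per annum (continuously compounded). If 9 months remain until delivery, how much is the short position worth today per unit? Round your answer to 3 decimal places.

Current fair forward for the remaining 9 months: F = S·e^((r + u)·T), (r + u) = 0.0470 + 0.0269 = 0.0739
F = 10.232 · e^(0.0739 × 9/12) = 10.232 × 1.056990 = 10.8151
Value of long forward = (F − K)·e^(−rT) = (10.8151 − 10.850) · e^(−0.0470·9/12)
= -0.0349 × 0.965364 = -0.034
Short position value = −(long value) = $0.034

$0.034 per bushel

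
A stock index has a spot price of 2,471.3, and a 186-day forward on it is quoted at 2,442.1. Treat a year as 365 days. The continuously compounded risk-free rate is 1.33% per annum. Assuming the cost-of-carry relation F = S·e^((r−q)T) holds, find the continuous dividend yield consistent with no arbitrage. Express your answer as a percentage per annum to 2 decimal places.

From F = S·e^((r−q)T): (r − q) = ln(F/S)/T
ln(2442.1/2471.3) = ln(0.988184) = -0.011886
(r − q) = -0.011886 / (186/365) = -0.023325
q = r − ln(F/S)/T = 0.0133 + 0.023325 = 0.036625
q = 3.66%

3.66%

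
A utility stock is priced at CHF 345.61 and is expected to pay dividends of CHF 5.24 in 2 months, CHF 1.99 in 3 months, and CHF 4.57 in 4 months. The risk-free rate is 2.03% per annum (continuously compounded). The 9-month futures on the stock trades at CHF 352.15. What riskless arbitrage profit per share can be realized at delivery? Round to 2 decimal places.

PV(dividends) I = 5.24·e^(−0.0203·2/12) + 1.99·e^(−0.0203·3/12) + 4.57·e^(−0.0203·4/12) = 11.7414
Fair futures F* = (S − I)·e^(rT) = (345.61 − 11.7414)·e^0.015225 = 333.8686 × 1.015341 = 338.9905
Market CHF 352.15 > fair 338.9905: forward overpriced → cash-and-carry (borrow at r, buy the stock and collect the dividends, short the forward).
Profit at T = |F_mkt − F*| = |352.15 − 338.9905| = CHF 13.16 per share

CHF 13.16 per share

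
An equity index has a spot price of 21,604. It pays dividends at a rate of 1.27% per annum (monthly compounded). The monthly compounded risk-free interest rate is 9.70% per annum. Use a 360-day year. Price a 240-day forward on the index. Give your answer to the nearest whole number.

22,847

F = S · (1+r/12)^(12T) / (1+q/12)^(12T)
= 21604 × 1.066526 / 1.008498 = 21604 × 1.057539
F = 22,847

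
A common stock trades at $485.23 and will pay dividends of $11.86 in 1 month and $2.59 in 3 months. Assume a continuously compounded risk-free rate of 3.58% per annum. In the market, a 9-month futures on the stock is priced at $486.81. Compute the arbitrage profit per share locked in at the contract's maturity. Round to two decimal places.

$3.16 per share

PV(dividends) I = 11.86·e^(−0.0358·1/12) + 2.59·e^(−0.0358·3/12) = 14.3916
Fair futures F* = (S − I)·e^(rT) = (485.23 − 14.3916)·e^0.026850 = 470.8384 × 1.027214 = 483.6518
Market $486.81 > fair 483.6518: forward overpriced → cash-and-carry (borrow at r, buy the stock and collect the dividends, short the forward).
Profit at T = |F_mkt − F*| = |486.81 − 483.6518| = $3.16 per share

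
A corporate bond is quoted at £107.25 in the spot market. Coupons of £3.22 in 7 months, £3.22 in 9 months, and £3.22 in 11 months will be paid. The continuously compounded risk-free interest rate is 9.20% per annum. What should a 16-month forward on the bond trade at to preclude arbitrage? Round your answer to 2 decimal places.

PV(coupons) I = 3.22·e^(−0.0920·7/12) + 3.22·e^(−0.0920·9/12) + 3.22·e^(−0.0920·11/12)
I = 3.0517 + 3.0053 + 2.9596 = 9.0166
F = (S − I)·e^(rT) = (107.25 − 9.0166) · e^(0.0920·16/12)
= 98.2334 · e^0.122667 = 98.2334 × 1.130508 = £111.05

£111.05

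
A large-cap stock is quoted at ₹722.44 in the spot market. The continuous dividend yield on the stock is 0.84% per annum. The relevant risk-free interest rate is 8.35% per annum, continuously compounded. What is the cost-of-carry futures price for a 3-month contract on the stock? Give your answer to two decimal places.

F = S·e^((r − q)T) = 722.44 · e^((0.0835 − 0.0084) × 3/12)
= 722.44 · e^0.018775 = 722.44 × 1.018952
F = ₹736.13

₹736.13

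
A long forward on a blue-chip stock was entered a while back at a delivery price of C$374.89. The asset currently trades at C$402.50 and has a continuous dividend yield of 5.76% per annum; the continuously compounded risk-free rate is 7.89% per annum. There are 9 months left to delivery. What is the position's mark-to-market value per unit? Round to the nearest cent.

C$32.13

Current fair forward for the remaining 9 months: F = S·e^((r − q)·T), (r − q) = 0.0789 − 0.0576 = 0.0213
F = 402.50 · e^(0.0213 × 9/12) = 402.50 × 1.016103 = 408.9815
Value of long forward = (F − K)·e^(−rT) = (408.9815 − 374.89) · e^(−0.0789·9/12)
= 34.0915 × 0.942542 = 32.13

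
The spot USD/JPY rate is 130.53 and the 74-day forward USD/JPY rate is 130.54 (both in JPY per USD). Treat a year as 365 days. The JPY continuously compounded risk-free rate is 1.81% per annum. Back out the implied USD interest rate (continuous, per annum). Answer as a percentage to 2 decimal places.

1.77%

F = S·e^((r_JPY − r_USD)T) ⇒ r_USD = r_JPY − ln(F/S)/T
ln(130.54/130.53) = 0.000077; /(74/365) = 0.000380
r_USD = 0.0181 − 0.000380 = 0.017720
r_USD = 1.77%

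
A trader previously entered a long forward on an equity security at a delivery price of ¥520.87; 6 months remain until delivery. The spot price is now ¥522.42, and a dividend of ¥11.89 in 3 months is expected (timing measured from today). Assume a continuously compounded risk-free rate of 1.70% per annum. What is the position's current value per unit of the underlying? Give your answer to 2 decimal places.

-¥5.88

PV(remaining dividends) I = 11.89·e^(−0.0170·3/12) = 11.8396
Current forward F = (S − I)·e^(rT) = (522.42 − 11.8396)·e^(0.0170·6/12) = 510.5804 × 1.008536 = 514.9387
Value (long) = (F − K)·e^(−rT) = (514.9387 − 520.87) × 0.991536 = -5.8811
Value = -¥5.88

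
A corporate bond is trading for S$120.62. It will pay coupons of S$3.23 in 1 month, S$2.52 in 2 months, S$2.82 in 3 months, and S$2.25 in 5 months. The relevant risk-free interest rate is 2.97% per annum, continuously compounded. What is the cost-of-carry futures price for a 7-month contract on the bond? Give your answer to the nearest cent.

PV(coupons) I = 3.23·e^(−0.0297·1/12) + 2.52·e^(−0.0297·2/12) + 2.82·e^(−0.0297·3/12) + 2.25·e^(−0.0297·5/12)
I = 3.2220 + 2.5076 + 2.7991 + 2.2223 = 10.7510
F = (S − I)·e^(rT) = (120.62 − 10.7510) · e^(0.0297·7/12)
= 109.8690 · e^0.017325 = 109.8690 × 1.017476 = S$111.79

S$111.79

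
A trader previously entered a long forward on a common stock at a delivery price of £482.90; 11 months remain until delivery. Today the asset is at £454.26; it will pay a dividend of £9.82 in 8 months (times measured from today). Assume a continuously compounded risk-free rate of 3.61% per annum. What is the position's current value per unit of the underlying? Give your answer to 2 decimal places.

-£22.51

PV(remaining dividends) I = 9.82·e^(−0.0361·8/12) = 9.5865
Current forward F = (S − I)·e^(rT) = (454.26 − 9.5865)·e^(0.0361·11/12) = 444.6735 × 1.033645 = 459.6345
Value (long) = (F − K)·e^(−rT) = (459.6345 − 482.90) × 0.967450 = -22.5082
Value = -£22.51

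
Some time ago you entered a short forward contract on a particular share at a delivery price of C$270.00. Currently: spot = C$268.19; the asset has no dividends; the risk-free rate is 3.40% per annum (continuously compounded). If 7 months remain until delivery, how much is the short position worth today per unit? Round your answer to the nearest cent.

-C$3.49

Current fair forward for the remaining 7 months: F = S·e^(r·T), r = 0.0340
F = 268.19 · e^(0.0340 × 7/12) = 268.19 × 1.020031 = 273.5621
Value of long forward = (F − K)·e^(−rT) = (273.5621 − 270.00) · e^(−0.0340·7/12)
= 3.5621 × 0.980362 = 3.49
Short position value = −(long value) = -C$3.49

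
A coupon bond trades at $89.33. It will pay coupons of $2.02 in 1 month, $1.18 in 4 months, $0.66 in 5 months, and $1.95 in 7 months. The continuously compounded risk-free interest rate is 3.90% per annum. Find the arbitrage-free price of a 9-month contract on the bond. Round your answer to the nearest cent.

PV(coupons) I = 2.02·e^(−0.0390·1/12) + 1.18·e^(−0.0390·4/12) + 0.66·e^(−0.0390·5/12) + 1.95·e^(−0.0390·7/12)
I = 2.0134 + 1.1648 + 0.6494 + 1.9061 = 5.7337
F = (S − I)·e^(rT) = (89.33 − 5.7337) · e^(0.0390·9/12)
= 83.5963 · e^0.029250 = 83.5963 × 1.029682 = $86.08

$86.08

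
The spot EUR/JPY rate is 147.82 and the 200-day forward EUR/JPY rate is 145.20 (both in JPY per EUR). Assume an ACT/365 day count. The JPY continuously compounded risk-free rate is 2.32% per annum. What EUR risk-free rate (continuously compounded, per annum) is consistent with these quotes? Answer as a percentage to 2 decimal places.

5.58%

F = S·e^((r_JPY − r_EUR)T) ⇒ r_EUR = r_JPY − ln(F/S)/T
ln(145.20/147.82) = -0.017883; /(200/365) = -0.032636
r_EUR = 0.0232 + 0.032636 = 0.055836
r_EUR = 5.58%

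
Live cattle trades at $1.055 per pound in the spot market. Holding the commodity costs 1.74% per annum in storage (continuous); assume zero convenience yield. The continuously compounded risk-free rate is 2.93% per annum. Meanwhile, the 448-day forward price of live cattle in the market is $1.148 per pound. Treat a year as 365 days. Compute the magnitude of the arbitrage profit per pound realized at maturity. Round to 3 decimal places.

$0.031 per pound

Fair forward: F* = S·e^(carry·T), with carry = (r + u) = 0.0293 + 0.0174 = 0.0467
F* = 1.055 · e^(0.0467 × 448/365) = 1.055 · e^0.057319 = 1.055 × 1.058994 = $1.1172
Market $1.148 > fair $1.1172: forward overpriced → cash-and-carry (buy spot, short the forward).
At maturity, profit = |F_mkt − F*| = |1.148 − 1.1172| = $0.031 per pound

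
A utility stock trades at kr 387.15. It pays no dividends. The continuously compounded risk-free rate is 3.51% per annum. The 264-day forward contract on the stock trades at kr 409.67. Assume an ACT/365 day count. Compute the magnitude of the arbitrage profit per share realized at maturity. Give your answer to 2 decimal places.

Fair forward: F* = S·e^(carry·T), with carry = r = 0.0351
F* = 387.15 · e^(0.0351 × 264/365) = 387.15 · e^0.025387 = 387.15 × 1.025712 = kr 397.1044
Market kr 409.67 > fair kr 397.1044: forward overpriced → cash-and-carry (buy spot, short the forward).
At maturity, profit = |F_mkt − F*| = |409.67 − 397.1044| = kr 12.57 per share

kr 12.57 per share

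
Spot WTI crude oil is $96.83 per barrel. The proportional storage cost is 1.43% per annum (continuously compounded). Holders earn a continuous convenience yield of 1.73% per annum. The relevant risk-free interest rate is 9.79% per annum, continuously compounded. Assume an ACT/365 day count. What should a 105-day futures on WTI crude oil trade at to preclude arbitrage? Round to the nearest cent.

Net carry = r + u − y = 0.0979 + 0.0143 − 0.0173 = 0.0949
F = S·e^((r+u−y)T) = 96.83 · e^(0.0949 × 105/365) = 96.83 · e^0.027300
= 96.83 × 1.027676 = $99.51 per barrel

$99.51 per barrel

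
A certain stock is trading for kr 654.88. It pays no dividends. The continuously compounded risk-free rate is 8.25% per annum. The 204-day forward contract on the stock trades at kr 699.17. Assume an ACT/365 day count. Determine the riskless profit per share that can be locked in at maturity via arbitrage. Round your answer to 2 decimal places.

kr 13.39 per share

Fair forward: F* = S·e^(carry·T), with carry = r = 0.0825
F* = 654.88 · e^(0.0825 × 204/365) = 654.88 · e^0.046110 = 654.88 × 1.047190 = kr 685.7838
Market kr 699.17 > fair kr 685.7838: forward overpriced → cash-and-carry (buy spot, short the forward).
At maturity, profit = |F_mkt − F*| = |699.17 − 685.7838| = kr 13.39 per share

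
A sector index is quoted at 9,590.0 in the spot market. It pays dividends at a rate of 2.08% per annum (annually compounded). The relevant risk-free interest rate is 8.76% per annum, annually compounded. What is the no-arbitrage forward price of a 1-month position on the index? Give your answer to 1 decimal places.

F = S · (1+r)^T / (1+q)^T
= 9590.0 × 1.007022 / 1.001717 = 9590.0 × 1.005296
F = 9,640.8

9,640.8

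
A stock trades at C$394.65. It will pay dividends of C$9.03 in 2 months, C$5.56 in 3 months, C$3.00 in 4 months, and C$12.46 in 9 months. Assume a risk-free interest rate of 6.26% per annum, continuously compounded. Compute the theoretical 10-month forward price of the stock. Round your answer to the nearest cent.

C$384.98

PV(dividends) I = 9.03·e^(−0.0626·2/12) + 5.56·e^(−0.0626·3/12) + 3.00·e^(−0.0626·4/12) + 12.46·e^(−0.0626·9/12)
I = 8.9363 + 5.4737 + 2.9380 + 11.8885 = 29.2365
F = (S − I)·e^(rT) = (394.65 − 29.2365) · e^(0.0626·10/12)
= 365.4135 · e^0.052167 = 365.4135 × 1.053552 = C$384.98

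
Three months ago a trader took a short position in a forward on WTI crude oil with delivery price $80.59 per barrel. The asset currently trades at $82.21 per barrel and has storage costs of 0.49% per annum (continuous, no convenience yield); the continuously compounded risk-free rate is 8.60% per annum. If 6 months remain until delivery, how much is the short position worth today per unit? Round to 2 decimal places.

Current fair forward for the remaining 6 months: F = S·e^((r + u)·T), (r + u) = 0.0860 + 0.0049 = 0.0909
F = 82.21 · e^(0.0909 × 6/12) = 82.21 × 1.046499 = 86.0327
Value of long forward = (F − K)·e^(−rT) = (86.0327 − 80.59) · e^(−0.0860·6/12)
= 5.4427 × 0.957911 = 5.21
Short position value = −(long value) = -$5.21

-$5.21 per barrel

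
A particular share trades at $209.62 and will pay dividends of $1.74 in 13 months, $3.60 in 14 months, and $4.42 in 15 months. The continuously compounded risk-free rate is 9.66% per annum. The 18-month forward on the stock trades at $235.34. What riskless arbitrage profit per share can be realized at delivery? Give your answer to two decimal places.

PV(dividends) I = 1.74·e^(−0.0966·13/12) + 3.60·e^(−0.0966·14/12) + 4.42·e^(−0.0966·15/12) = 8.7007
Fair forward F* = (S − I)·e^(rT) = (209.62 − 8.7007)·e^0.144900 = 200.9193 × 1.155924 = 232.2474
Market $235.34 > fair 232.2474: forward overpriced → cash-and-carry (borrow at r, buy the stock and collect the dividends, short the forward).
Profit at T = |F_mkt − F*| = |235.34 − 232.2474| = $3.09 per share

$3.09 per share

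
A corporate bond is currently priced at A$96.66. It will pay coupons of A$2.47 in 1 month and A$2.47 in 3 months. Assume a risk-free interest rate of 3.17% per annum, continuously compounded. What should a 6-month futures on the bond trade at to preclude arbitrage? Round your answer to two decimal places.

PV(coupons) I = 2.47·e^(−0.0317·1/12) + 2.47·e^(−0.0317·3/12)
I = 2.4635 + 2.4505 = 4.9140
F = (S − I)·e^(rT) = (96.66 − 4.9140) · e^(0.0317·6/12)
= 91.7460 · e^0.015850 = 91.7460 × 1.015976 = A$93.21

A$93.21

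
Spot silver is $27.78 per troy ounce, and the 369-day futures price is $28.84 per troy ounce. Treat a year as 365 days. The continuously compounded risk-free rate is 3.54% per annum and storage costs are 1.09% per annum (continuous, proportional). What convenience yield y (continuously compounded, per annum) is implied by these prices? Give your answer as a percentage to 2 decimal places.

F = S·e^((r+u−y)T) ⇒ (r+u−y) = ln(F/S)/T
ln(28.84/27.78) = 0.037447; /T ⇒ 0.037041
y = r + u − ln(F/S)/T = 0.0354 + 0.0109 − 0.037041 = 0.009259
y = 0.93%

0.93%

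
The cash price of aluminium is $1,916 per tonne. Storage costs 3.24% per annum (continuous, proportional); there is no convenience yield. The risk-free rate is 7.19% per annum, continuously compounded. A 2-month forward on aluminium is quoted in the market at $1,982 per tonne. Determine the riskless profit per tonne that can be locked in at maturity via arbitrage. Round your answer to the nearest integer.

$32 per tonne

Fair forward: F* = S·e^(carry·T), with carry = (r + u) = 0.0719 + 0.0324 = 0.1043
F* = 1916 · e^(0.1043 × 2/12) = 1916 · e^0.017383 = 1916 × 1.017535 = $1949.5971
Market $1982 > fair $1949.5971: forward overpriced → cash-and-carry (buy spot, short the forward).
At maturity, profit = |F_mkt − F*| = |1982 − 1949.5971| = $32 per tonne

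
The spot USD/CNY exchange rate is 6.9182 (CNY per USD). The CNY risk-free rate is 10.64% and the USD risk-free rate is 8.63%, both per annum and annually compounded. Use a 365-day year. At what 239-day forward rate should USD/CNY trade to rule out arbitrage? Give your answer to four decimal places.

7.0018

By covered interest parity, F = S · (1+r_CNY)^T / (1+r_USD)^T
= 6.9182 × 1.068448 / 1.055698 = 6.9182 × 1.012077
F = 7.0018 CNY per USD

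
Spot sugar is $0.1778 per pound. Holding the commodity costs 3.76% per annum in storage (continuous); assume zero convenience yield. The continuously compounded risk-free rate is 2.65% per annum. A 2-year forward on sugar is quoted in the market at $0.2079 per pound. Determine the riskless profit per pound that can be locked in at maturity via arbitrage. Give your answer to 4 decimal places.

$0.0058 per pound

Fair forward: F* = S·e^(carry·T), with carry = (r + u) = 0.0265 + 0.0376 = 0.0641
F* = 0.1778 · e^(0.0641 × 2) = 0.1778 · e^0.128200 = 0.1778 × 1.136780 = $0.2021
Market $0.2079 > fair $0.2021: forward overpriced → cash-and-carry (buy spot, short the forward).
At maturity, profit = |F_mkt − F*| = |0.2079 − 0.2021| = $0.0058 per pound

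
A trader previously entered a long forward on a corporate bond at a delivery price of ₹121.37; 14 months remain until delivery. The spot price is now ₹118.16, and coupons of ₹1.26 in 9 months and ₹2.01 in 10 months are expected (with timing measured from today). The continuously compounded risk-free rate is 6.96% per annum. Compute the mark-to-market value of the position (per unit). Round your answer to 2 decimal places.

₹3.16

PV(remaining coupons) I = 1.26·e^(−0.0696·9/12) + 2.01·e^(−0.0696·10/12) = 3.0927
Current forward F = (S − I)·e^(rT) = (118.16 − 3.0927)·e^(0.0696·14/12) = 115.0673 × 1.084588 = 124.8006
Value (long) = (F − K)·e^(−rT) = (124.8006 − 121.37) × 0.922009 = 3.1630
Value = ₹3.16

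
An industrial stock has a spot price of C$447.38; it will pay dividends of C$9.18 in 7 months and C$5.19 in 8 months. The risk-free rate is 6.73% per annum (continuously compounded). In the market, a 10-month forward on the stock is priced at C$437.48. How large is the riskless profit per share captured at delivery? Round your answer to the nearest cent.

C$21.12 per share

PV(dividends) I = 9.18·e^(−0.0673·7/12) + 5.19·e^(−0.0673·8/12) = 13.7889
Fair forward F* = (S − I)·e^(rT) = (447.38 − 13.7889)·e^0.056083 = 433.5911 × 1.057685 = 458.6028
Market C$437.48 < fair 458.6028: forward underpriced → reverse cash-and-carry (short the stock, invest proceeds at r, pay the dividends, go long the forward).
Profit at T = |F_mkt − F*| = |437.48 − 458.6028| = C$21.12 per share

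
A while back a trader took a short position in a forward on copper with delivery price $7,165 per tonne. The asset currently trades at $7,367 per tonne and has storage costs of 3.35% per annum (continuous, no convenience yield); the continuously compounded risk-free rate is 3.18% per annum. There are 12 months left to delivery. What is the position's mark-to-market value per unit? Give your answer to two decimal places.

Current fair forward for the remaining 12 months: F = S·e^((r + u)·T), (r + u) = 0.0318 + 0.0335 = 0.0653
F = 7367 · e^(0.0653 × 12/12) = 7367 × 1.06747922 = 7864.1194
Value of long forward = (F − K)·e^(−rT) = (7864.1194 − 7165) · e^(−0.0318·12/12)
= 699.1194 × 0.96870030 = 677.24
Short position value = −(long value) = -$677.24

-$677.24 per tonne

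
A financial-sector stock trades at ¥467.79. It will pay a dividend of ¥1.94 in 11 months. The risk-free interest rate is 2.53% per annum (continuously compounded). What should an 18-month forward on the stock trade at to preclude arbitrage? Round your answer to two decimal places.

PV(dividends) I = 1.94·e^(−0.0253·11/12)
I = 1.8955
F = (S − I)·e^(rT) = (467.79 − 1.8955) · e^(0.0253·18/12)
= 465.8945 · e^0.037950 = 465.8945 × 1.038679 = ¥483.91

¥483.91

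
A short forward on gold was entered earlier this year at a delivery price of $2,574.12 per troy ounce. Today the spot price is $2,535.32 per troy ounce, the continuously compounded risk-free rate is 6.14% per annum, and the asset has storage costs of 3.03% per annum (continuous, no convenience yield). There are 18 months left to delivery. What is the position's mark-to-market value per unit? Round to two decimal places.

-$305.58 per troy ounce

Current fair forward for the remaining 18 months: F = S·e^((r + u)·T), (r + u) = 0.0614 + 0.0303 = 0.0917
F = 2535.32 · e^(0.0917 × 18/12) = 2535.32 × 1.14745908 = 2909.1760
Value of long forward = (F − K)·e^(−rT) = (2909.1760 − 2574.12) · e^(−0.0614·18/12)
= 335.0560 × 0.91201394 = 305.58
Short position value = −(long value) = -$305.58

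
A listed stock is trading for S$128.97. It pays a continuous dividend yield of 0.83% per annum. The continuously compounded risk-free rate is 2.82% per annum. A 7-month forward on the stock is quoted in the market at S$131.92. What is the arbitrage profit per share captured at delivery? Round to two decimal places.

Fair forward: F* = S·e^(carry·T), with carry = (r − q) = 0.0282 − 0.0083 = 0.0199
F* = 128.97 · e^(0.0199 × 7/12) = 128.97 · e^0.011608 = 128.97 × 1.011676 = S$130.4759
Market S$131.92 > fair S$130.4759: forward overpriced → cash-and-carry (buy spot, short the forward).
At maturity, profit = |F_mkt − F*| = |131.92 − 130.4759| = S$1.44 per share

S$1.44 per share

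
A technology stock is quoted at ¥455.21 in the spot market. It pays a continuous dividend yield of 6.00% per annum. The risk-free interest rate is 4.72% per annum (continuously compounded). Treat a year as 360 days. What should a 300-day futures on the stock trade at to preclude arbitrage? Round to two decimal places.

F = S·e^((r − q)T) = 455.21 · e^((0.0472 − 0.0600) × 300/360)
= 455.21 · e^-0.010667 = 455.21 × 0.989390
F = ¥450.38

¥450.38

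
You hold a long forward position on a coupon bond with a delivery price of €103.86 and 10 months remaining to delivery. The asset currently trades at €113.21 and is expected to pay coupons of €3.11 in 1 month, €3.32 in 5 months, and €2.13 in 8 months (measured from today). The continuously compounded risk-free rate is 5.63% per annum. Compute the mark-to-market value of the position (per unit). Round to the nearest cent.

PV(remaining coupons) I = 3.11·e^(−0.0563·1/12) + 3.32·e^(−0.0563·5/12) + 2.13·e^(−0.0563·8/12) = 8.3900
Current forward F = (S − I)·e^(rT) = (113.21 − 8.3900)·e^(0.0563·10/12) = 104.8200 × 1.048035 = 109.8550
Value (long) = (F − K)·e^(−rT) = (109.8550 − 103.86) × 0.954167 = 5.7202
Value = €5.72

€5.72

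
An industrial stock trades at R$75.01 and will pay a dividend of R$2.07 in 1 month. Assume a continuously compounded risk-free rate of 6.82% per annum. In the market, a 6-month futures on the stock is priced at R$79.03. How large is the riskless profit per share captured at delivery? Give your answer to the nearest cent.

PV(dividends) I = 2.07·e^(−0.0682·1/12) = 2.0583
Fair futures F* = (S − I)·e^(rT) = (75.01 − 2.0583)·e^0.034100 = 72.9517 × 1.034688 = 75.4822
Market R$79.03 > fair 75.4822: forward overpriced → cash-and-carry (borrow at r, buy the stock and collect the dividends, short the forward).
Profit at T = |F_mkt − F*| = |79.03 − 75.4822| = R$3.55 per share

R$3.55 per share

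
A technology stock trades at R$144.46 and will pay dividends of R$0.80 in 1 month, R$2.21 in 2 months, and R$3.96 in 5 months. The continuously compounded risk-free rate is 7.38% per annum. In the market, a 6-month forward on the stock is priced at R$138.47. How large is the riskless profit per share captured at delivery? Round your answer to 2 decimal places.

PV(dividends) I = 0.80·e^(−0.0738·1/12) + 2.21·e^(−0.0738·2/12) + 3.96·e^(−0.0738·5/12) = 6.8182
Fair forward F* = (S − I)·e^(rT) = (144.46 − 6.8182)·e^0.036900 = 137.6418 × 1.037589 = 142.8156
Market R$138.47 < fair 142.8156: forward underpriced → reverse cash-and-carry (short the stock, invest proceeds at r, pay the dividends, go long the forward).
Profit at T = |F_mkt − F*| = |138.47 − 142.8156| = R$4.35 per share

R$4.35 per share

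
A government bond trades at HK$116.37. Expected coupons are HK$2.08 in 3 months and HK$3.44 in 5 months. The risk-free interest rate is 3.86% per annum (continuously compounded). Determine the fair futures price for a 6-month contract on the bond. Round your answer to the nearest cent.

HK$113.09

PV(coupons) I = 2.08·e^(−0.0386·3/12) + 3.44·e^(−0.0386·5/12)
I = 2.0600 + 3.3851 = 5.4451
F = (S − I)·e^(rT) = (116.37 − 5.4451) · e^(0.0386·6/12)
= 110.9249 · e^0.019300 = 110.9249 × 1.019487 = HK$113.09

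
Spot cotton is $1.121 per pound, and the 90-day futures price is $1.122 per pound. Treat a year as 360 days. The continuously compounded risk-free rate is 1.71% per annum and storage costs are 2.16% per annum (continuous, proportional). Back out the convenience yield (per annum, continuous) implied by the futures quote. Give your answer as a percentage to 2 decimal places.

3.51%

F = S·e^((r+u−y)T) ⇒ (r+u−y) = ln(F/S)/T
ln(1.122/1.121) = 0.000892; /T ⇒ 0.003568
y = r + u − ln(F/S)/T = 0.0171 + 0.0216 − 0.003568 = 0.035132
y = 3.51%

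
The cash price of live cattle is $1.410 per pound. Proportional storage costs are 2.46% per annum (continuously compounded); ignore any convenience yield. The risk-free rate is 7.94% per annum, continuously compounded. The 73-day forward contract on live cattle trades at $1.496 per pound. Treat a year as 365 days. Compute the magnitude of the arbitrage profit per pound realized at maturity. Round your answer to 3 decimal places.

Fair forward: F* = S·e^(carry·T), with carry = (r + u) = 0.0794 + 0.0246 = 0.1040
F* = 1.410 · e^(0.1040 × 73/365) = 1.410 · e^0.020800 = 1.410 × 1.021018 = $1.4396
Market $1.496 > fair $1.4396: forward overpriced → cash-and-carry (buy spot, short the forward).
At maturity, profit = |F_mkt − F*| = |1.496 − 1.4396| = $0.056 per pound

$0.056 per pound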